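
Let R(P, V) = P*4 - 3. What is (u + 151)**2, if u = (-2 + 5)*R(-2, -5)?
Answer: 13924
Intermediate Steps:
R(P, V) = -3 + 4*P (R(P, V) = 4*P - 3 = -3 + 4*P)
u = -33 (u = (-2 + 5)*(-3 + 4*(-2)) = 3*(-3 - 8) = 3*(-11) = -33)
(u + 151)**2 = (-33 + 151)**2 = 118**2 = 13924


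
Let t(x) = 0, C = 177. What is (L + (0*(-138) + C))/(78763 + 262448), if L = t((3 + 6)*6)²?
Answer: 59/113737 ≈ 0.00051874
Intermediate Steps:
L = 0 (L = 0² = 0)
(L + (0*(-138) + C))/(78763 + 262448) = (0 + (0*(-138) + 177))/(78763 + 262448) = (0 + (0 + 177))/341211 = (0 + 177)*(1/341211) = 177*(1/341211) = 59/113737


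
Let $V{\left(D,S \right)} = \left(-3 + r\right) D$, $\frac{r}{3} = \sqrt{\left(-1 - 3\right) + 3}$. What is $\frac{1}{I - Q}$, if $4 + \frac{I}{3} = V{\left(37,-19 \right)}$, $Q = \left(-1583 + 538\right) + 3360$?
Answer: $- \frac{2660}{7186489} - \frac{333 i}{7186489} \approx -0.00037014 - 4.6337 \cdot 10^{-5} i$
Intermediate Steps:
$r = 3 i$ ($r = 3 \sqrt{\left(-1 - 3\right) + 3} = 3 \sqrt{-4 + 3} = 3 \sqrt{-1} = 3 i \approx 3.0 i$)
$Q = 2315$ ($Q = -1045 + 3360 = 2315$)
$V{\left(D,S \right)} = D \left(-3 + 3 i\right)$ ($V{\left(D,S \right)} = \left(-3 + 3 i\right) D = D \left(-3 + 3 i\right)$)
$I = -345 + 333 i$ ($I = -12 + 3 \cdot 3 \cdot 37 \left(-1 + i\right) = -12 + 3 \left(-111 + 111 i\right) = -12 - \left(333 - 333 i\right) = -345 + 333 i \approx -345.0 + 333.0 i$)
$\frac{1}{I - Q} = \frac{1}{\left(-345 + 333 i\right) - 2315} = \frac{1}{-2660 + 333 i} = \frac{-2660 - 333 i}{7186489}$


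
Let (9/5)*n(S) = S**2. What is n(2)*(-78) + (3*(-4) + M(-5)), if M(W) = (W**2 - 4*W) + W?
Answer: -436/3 ≈ -145.33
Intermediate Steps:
n(S) = 5*S**2/9
M(W) = W**2 - 3*W
n(2)*(-78) + (3*(-4) + M(-5)) = ((5/9)*2**2)*(-78) + (3*(-4) - 5*(-3 - 5)) = ((5/9)*4)*(-78) + (-12 - 5*(-8)) = (20/9)*(-78) + (-12 + 40) = -520/3 + 28 = -436/3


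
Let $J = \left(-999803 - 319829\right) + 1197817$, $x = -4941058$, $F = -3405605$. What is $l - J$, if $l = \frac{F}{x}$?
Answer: $\frac{601898385875}{4941058} \approx 1.2182 \cdot 10^{5}$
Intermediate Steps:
$J = -121815$ ($J = -1319632 + 1197817 = -121815$)
$l = \frac{3405605}{4941058}$ ($l = - \frac{3405605}{-4941058} = \left(-3405605\right) \left(- \frac{1}{4941058}\right) = \frac{3405605}{4941058} \approx 0.68925$)
$l - J = \frac{3405605}{4941058} - -121815 = \frac{3405605}{4941058} + 121815 = \frac{601898385875}{4941058}$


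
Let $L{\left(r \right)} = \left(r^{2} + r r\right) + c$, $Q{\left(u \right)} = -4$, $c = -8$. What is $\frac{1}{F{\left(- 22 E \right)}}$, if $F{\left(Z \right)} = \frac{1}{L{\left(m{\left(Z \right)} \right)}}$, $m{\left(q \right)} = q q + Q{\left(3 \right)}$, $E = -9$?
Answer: $3073279992$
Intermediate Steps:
$m{\left(q \right)} = -4 + q^{2}$ ($m{\left(q \right)} = q q - 4 = q^{2} - 4 = -4 + q^{2}$)
$L{\left(r \right)} = -8 + 2 r^{2}$ ($L{\left(r \right)} = \left(r^{2} + r r\right) - 8 = \left(r^{2} + r^{2}\right) - 8 = 2 r^{2} - 8 = -8 + 2 r^{2}$)
$F{\left(Z \right)} = \frac{1}{-8 + 2 \left(-4 + Z^{2}\right)^{2}}$
$\frac{1}{F{\left(- 22 E \right)}} = \frac{1}{\frac{1}{2} \frac{1}{-4 + \left(-4 + \left(\left(-22\right) \left(-9\right)\right)^{2}\right)^{2}}} = \frac{1}{\frac{1}{2} \frac{1}{-4 + \left(-4 + 198^{2}\right)^{2}}} = \frac{1}{\frac{1}{2} \frac{1}{-4 + \left(-4 + 39204\right)^{2}}} = \frac{1}{\frac{1}{2} \frac{1}{-4 + 39200^{2}}} = \frac{1}{\frac{1}{2} \frac{1}{-4 + 1536640000}} = \frac{1}{\frac{1}{2} \cdot \frac{1}{1536639996}} = \frac{1}{\frac{1}{3073279992}} = 3073279992$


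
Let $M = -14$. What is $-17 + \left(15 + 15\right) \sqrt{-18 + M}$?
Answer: $-17 + 120 i \sqrt{2} \approx -17.0 + 169.71 i$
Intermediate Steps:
$-17 + \left(15 + 15\right) \sqrt{-18 + M} = -17 + \left(15 + 15\right) \sqrt{-18 - 14} = -17 + 30 \sqrt{-32} = -17 + 30 \cdot 4 i \sqrt{2} = -17 + 120 i \sqrt{2}$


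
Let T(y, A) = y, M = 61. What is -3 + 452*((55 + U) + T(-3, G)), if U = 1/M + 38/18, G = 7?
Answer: 13429985/549 ≈ 24463.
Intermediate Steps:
U = 1168/549 (U = 1/61 + 38/18 = 1*(1/61) + 38*(1/18) = 1/61 + 19/9 = 1168/549 ≈ 2.1275)
-3 + 452*((55 + U) + T(-3, G)) = -3 + 452*((55 + 1168/549) - 3) = -3 + 452*(31363/549 - 3) = -3 + 452*(29716/549) = -3 + 13431632/549 = 13429985/549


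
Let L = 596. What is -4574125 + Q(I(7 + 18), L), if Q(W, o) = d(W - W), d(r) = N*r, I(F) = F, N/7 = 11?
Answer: -4574125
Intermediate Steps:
N = 77 (N = 7*11 = 77)
d(r) = 77*r
Q(W, o) = 0 (Q(W, o) = 77*(W - W) = 77*0 = 0)
-4574125 + Q(I(7 + 18), L) = -4574125 + 0 = -4574125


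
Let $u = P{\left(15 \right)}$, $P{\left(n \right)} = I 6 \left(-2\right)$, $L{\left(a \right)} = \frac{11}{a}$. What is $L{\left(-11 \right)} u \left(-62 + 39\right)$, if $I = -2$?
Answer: $552$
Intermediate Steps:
$P{\left(n \right)} = 24$ ($P{\left(n \right)} = \left(-2\right) 6 \left(-2\right) = \left(-12\right) \left(-2\right) = 24$)
$u = 24$
$L{\left(-11 \right)} u \left(-62 + 39\right) = \frac{11}{-11} \cdot 24 \left(-62 + 39\right) = 11 \left(- \frac{1}{11}\right) 24 \left(-23\right) = \left(-1\right) 24 \left(-23\right) = \left(-24\right) \left(-23\right) = 552$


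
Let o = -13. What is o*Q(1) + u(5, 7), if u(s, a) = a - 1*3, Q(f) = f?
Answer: -9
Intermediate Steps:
u(s, a) = -3 + a (u(s, a) = a - 3 = -3 + a)
o*Q(1) + u(5, 7) = -13*1 + (-3 + 7) = -13 + 4 = -9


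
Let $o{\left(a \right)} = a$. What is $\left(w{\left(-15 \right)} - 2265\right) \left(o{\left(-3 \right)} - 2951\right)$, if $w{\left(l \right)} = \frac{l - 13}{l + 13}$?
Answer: $6649454$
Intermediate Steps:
$w{\left(l \right)} = \frac{-13 + l}{13 + l}$
$\left(w{\left(-15 \right)} - 2265\right) \left(o{\left(-3 \right)} - 2951\right) = \left(\frac{-13 - 15}{13 - 15} - 2265\right) \left(-3 - 2951\right) = \left(\frac{1}{-2} \left(-28\right) - 2265\right) \left(-2954\right) = \left(\left(- \frac{1}{2}\right) \left(-28\right) - 2265\right) \left(-2954\right) = \left(14 - 2265\right) \left(-2954\right) = \left(-2251\right) \left(-2954\right) = 6649454$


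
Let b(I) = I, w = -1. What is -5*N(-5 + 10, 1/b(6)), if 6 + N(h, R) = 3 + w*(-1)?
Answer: 10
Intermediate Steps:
N(h, R) = -2 (N(h, R) = -6 + (3 - 1*(-1)) = -6 + (3 + 1) = -6 + 4 = -2)
-5*N(-5 + 10, 1/b(6)) = -5*(-2) = 10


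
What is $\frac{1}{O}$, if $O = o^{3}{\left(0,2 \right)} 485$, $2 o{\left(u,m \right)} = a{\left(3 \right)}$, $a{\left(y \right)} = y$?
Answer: $\frac{8}{13095} \approx 0.00061092$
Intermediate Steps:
$o{\left(u,m \right)} = \frac{3}{2}$ ($o{\left(u,m \right)} = \frac{1}{2} \cdot 3 = \frac{3}{2}$)
$O = \frac{13095}{8}$ ($O = \left(\frac{3}{2}\right)^{3} \cdot 485 = \frac{27}{8} \cdot 485 = \frac{13095}{8} \approx 1636.9$)
$\frac{1}{O} = \frac{1}{\frac{13095}{8}} = \frac{8}{13095}$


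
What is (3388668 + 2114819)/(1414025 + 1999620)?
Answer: 5503487/3413645 ≈ 1.6122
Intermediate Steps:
(3388668 + 2114819)/(1414025 + 1999620) = 5503487/3413645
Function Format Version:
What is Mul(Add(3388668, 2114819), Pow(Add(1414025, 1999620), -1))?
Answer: Rational(5503487, 3413645) ≈ 1.6122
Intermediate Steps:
Mul(Add(3388668, 2114819), Pow(Add(1414025, 1999620), -1)) = Mul(5503487, Pow(3413645, -1)) = Mul(5503487, Rational(1, 3413645)) = Rational(5503487, 3413645)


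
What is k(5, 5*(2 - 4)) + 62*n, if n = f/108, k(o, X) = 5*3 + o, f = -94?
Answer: -917/27 ≈ -33.963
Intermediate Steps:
k(o, X) = 15 + o
n = -47/54 (n = -94/108 = -94*1/108 = -47/54 ≈ -0.87037)
k(5, 5*(2 - 4)) + 62*n = (15 + 5) + 62*(-47/54) = 20 - 1457/27 = -917/27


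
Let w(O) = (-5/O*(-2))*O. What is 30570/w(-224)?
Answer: 3057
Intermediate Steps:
w(O) = 10 (w(O) = (10/O)*O = 10)
30570/w(-224) = 30570/10 = 30570*(⅒) = 3057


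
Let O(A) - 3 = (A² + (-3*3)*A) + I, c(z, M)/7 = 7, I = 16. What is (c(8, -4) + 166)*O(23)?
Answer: 73315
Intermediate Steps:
c(z, M) = 49 (c(z, M) = 7*7 = 49)
O(A) = 19 + A² - 9*A (O(A) = 3 + ((A² + (-3*3)*A) + 16) = 3 + ((A² - 9*A) + 16) = 3 + (16 + A² - 9*A) = 19 + A² - 9*A)
(c(8, -4) + 166)*O(23) = (49 + 166)*(19 + 23² - 9*23) = 215*(19 + 529 - 207) = 215*341 = 73315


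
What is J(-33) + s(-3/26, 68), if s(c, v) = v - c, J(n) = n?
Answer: 913/26 ≈ 35.115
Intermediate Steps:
J(-33) + s(-3/26, 68) = -33 + (68 - (-3)/26) = -33 + (68 - 1*(-3/26)) = -33 + (68 + 3/26) = -33 + 1771/26 = 913/26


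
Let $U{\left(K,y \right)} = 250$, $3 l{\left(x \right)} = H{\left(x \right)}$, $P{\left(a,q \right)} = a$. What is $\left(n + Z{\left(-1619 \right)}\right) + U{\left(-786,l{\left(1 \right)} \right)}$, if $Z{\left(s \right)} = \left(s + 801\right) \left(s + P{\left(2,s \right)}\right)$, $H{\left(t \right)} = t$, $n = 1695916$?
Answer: $3018872$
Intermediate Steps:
$l{\left(x \right)} = \frac{x}{3}$
$Z{\left(s \right)} = \left(2 + s\right) \left(801 + s\right)$ ($Z{\left(s \right)} = \left(s + 801\right) \left(s + 2\right) = \left(801 + s\right) \left(2 + s\right) = \left(2 + s\right) \left(801 + s\right)$)
$\left(n + Z{\left(-1619 \right)}\right) + U{\left(-786,l{\left(1 \right)} \right)} = \left(1695916 + \left(1602 + \left(-1619\right)^{2} + 803 \left(-1619\right)\right)\right) + 250 = \left(1695916 + \left(1602 + 2621161 - 1300057\right)\right) + 250 = \left(1695916 + 1322706\right) + 250 = 3018622 + 250 = 3018872$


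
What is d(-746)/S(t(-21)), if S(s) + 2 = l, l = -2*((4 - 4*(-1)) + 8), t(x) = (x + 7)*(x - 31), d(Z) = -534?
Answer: 267/17 ≈ 15.706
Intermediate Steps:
t(x) = (-31 + x)*(7 + x) (t(x) = (7 + x)*(-31 + x) = (-31 + x)*(7 + x))
l = -32 (l = -2*((4 + 4) + 8) = -2*(8 + 8) = -2*16 = -32)
S(s) = -34 (S(s) = -2 - 32 = -34)
d(-746)/S(t(-21)) = -534/(-34) = -534*(-1/34) = 267/17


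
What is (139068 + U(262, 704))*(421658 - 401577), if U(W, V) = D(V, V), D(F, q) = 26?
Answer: 2793146614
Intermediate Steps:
U(W, V) = 26
(139068 + U(262, 704))*(421658 - 401577) = (139068 + 26)*(421658 - 401577) = 139094*20081 = 2793146614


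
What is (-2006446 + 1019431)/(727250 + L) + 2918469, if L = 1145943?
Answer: 5466854714502/1873193 ≈ 2.9185e+6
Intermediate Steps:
(-2006446 + 1019431)/(727250 + L) + 2918469 = (-2006446 + 1019431)/(727250 + 1145943) + 2918469 = -987015/1873193 + 2918469 = 5466854714502/1873193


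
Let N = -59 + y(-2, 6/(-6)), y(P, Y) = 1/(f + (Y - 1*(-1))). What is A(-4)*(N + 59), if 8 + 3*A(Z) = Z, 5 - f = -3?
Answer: -½ ≈ -0.50000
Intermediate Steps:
f = 8 (f = 5 - 1*(-3) = 5 + 3 = 8)
y(P, Y) = 1/(9 + Y) (y(P, Y) = 1/(8 + (Y - 1*(-1))) = 1/(8 + (Y + 1)) = 1/(8 + (1 + Y)) = 1/(9 + Y))
N = -471/8 (N = -59 + 1/(9 + 6/(-6)) = -59 + 1/(9 + 6*(-⅙)) = -59 + 1/(9 - 1) = -59 + 1/8 = -59 + ⅛ = -471/8 ≈ -58.875)
A(Z) = -8/3 + Z/3
A(-4)*(N + 59) = (-8/3 + (⅓)*(-4))*(-471/8 + 59) = (-8/3 - 4/3)*(⅛) = -4*⅛ = -½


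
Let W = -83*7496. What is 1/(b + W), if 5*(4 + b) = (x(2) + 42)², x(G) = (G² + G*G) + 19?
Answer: -5/3106099 ≈ -1.6097e-6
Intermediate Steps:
x(G) = 19 + 2*G² (x(G) = (G² + G²) + 19 = 2*G² + 19 = 19 + 2*G²)
W = -622168
b = 4741/5 (b = -4 + ((19 + 2*2²) + 42)²/5 = -4 + ((19 + 2*4) + 42)²/5 = -4 + ((19 + 8) + 42)²/5 = -4 + (27 + 42)²/5 = -4 + (⅕)*69² = -4 + (⅕)*4761 = -4 + 4761/5 = 4741/5 ≈ 948.20)
1/(b + W) = 1/(4741/5 - 622168) = 1/(-3106099/5) = -5/3106099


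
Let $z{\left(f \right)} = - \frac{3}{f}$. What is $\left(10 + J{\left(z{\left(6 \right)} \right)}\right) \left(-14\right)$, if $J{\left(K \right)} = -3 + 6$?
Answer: $-182$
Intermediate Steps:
$J{\left(K \right)} = 3$
$\left(10 + J{\left(z{\left(6 \right)} \right)}\right) \left(-14\right) = \left(10 + 3\right) \left(-14\right) = 13 \left(-14\right) = -182$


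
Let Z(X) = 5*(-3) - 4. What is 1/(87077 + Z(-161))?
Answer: 1/87058 ≈ 1.1487e-5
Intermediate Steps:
Z(X) = -19 (Z(X) = -15 - 4 = -19)
1/(87077 + Z(-161)) = 1/(87077 - 19) = 1/87058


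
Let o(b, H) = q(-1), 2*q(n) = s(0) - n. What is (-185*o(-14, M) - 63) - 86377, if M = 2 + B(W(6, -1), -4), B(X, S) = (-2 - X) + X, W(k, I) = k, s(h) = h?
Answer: -173065/2 ≈ -86533.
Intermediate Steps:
B(X, S) = -2
q(n) = -n/2 (q(n) = (0 - n)/2 = (-n)/2 = -n/2)
M = 0 (M = 2 - 2 = 0)
o(b, H) = 1/2 (o(b, H) = -1/2*(-1) = 1/2)
(-185*o(-14, M) - 63) - 86377 = (-185*1/2 - 63) - 86377 = (-185/2 - 63) - 86377 = -311/2 - 86377 = -173065/2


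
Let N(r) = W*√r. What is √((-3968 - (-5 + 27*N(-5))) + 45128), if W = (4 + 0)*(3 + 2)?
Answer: √(41165 - 540*I*√5) ≈ 202.91 - 2.975*I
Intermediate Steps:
W = 20 (W = 4*5 = 20)
N(r) = 20*√r
√((-3968 - (-5 + 27*N(-5))) + 45128) = √((-3968 - (-5 + 27*(20*√(-5)))) + 45128) = √((-3968 - (-5 + 27*(20*(I*√5)))) + 45128) = √((-3968 - (-5 + 27*(20*I*√5))) + 45128) = √((-3968 - (-5 + 540*I*√5)) + 45128) = √((-3968 + (5 - 540*I*√5)) + 45128) = √((-3963 - 540*I*√5) + 45128) = √(41165 - 540*I*√5)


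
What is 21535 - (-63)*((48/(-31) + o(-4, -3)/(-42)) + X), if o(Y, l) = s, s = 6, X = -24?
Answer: 617410/31 ≈ 19916.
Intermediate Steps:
o(Y, l) = 6
21535 - (-63)*((48/(-31) + o(-4, -3)/(-42)) + X) = 21535 - (-63)*((48/(-31) + 6/(-42)) - 24) = 21535 - (-63)*((48*(-1/31) + 6*(-1/42)) - 24) = 21535 - (-63)*((-48/31 - ⅐) - 24) = 21535 - (-63)*(-367/217 - 24) = 21535 - (-63)*(-5575)/217 = 21535 - 1*50175/31 = 21535 - 50175/31 = 617410/31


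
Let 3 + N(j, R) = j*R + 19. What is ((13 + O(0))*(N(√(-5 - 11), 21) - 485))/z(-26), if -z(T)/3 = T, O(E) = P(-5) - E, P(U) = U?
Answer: -1876/39 + 112*I/13 ≈ -48.103 + 8.6154*I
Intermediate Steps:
O(E) = -5 - E
z(T) = -3*T
N(j, R) = 16 + R*j (N(j, R) = -3 + (j*R + 19) = -3 + (R*j + 19) = -3 + (19 + R*j) = 16 + R*j)
((13 + O(0))*(N(√(-5 - 11), 21) - 485))/z(-26) = ((13 + (-5 - 1*0))*((16 + 21*√(-5 - 11)) - 485))/((-3*(-26))) = ((13 + (-5 + 0))*((16 + 21*√(-16)) - 485))/78 = ((13 - 5)*((16 + 21*(4*I)) - 485))*(1/78) = (8*((16 + 84*I) - 485))*(1/78) = (8*(-469 + 84*I))*(1/78) = (-3752 + 672*I)*(1/78) = -1876/39 + 112*I/13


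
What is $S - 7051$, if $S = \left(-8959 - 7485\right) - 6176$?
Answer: $-29671$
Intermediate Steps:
$S = -22620$ ($S = -16444 - 6176 = -22620$)
$S - 7051 = -22620 - 7051 = -29671$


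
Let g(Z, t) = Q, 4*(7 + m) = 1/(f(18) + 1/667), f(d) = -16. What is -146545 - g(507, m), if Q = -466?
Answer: -146079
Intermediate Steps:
m = -299455/42684 (m = -7 + 1/(4*(-16 + 1/667)) = -7 + 1/(4*(-10671/667)) = -7 + (¼)*(-667/10671) = -7 - 667/42684 = -299455/42684 ≈ -7.0156)
g(Z, t) = -466
-146545 - g(507, m) = -146545 - 1*(-466) = -146545 + 466 = -146079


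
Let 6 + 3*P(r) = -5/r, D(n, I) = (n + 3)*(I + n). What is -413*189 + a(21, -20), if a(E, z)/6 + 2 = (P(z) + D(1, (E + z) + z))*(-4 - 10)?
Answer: -71860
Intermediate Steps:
D(n, I) = (3 + n)*(I + n)
P(r) = -2 - 5/(3*r) (P(r) = -2 + (-5/r)/3 = -2 - 5/(3*r))
a(E, z) = -180 - 672*z - 336*E + 140/z (a(E, z) = -12 + 6*(((-2 - 5/(3*z)) + (1² + 3*((E + z) + z) + 3*1 + ((E + z) + z)*1))*(-4 - 10)) = -12 + 6*(((-2 - 5/(3*z)) + (1 + 3*(E + 2*z) + 3 + (E + 2*z)*1))*(-14)) = -12 + 6*(((-2 - 5/(3*z)) + (1 + (3*E + 6*z) + 3 + (E + 2*z)))*(-14)) = -12 + 6*(((-2 - 5/(3*z)) + (4 + 4*E + 8*z))*(-14)) = -12 + 6*((2 + 4*E + 8*z - 5/(3*z))*(-14)) = -12 + 6*(-28 - 112*z - 56*E + 70/(3*z)) = -12 + (-168 - 672*z - 336*E + 140/z) = -180 - 672*z - 336*E + 140/z)
-413*189 + a(21, -20) = -413*189 + (-180 - 672*(-20) - 336*21 + 140/(-20)) = -78057 + (-180 + 13440 - 7056 + 140*(-1/20)) = -78057 + (-180 + 13440 - 7056 - 7) = -78057 + 6197 = -71860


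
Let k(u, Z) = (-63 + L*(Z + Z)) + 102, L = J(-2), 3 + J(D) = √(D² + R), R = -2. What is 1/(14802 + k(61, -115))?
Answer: 15531/241106161 + 230*√2/241106161 ≈ 6.5765e-5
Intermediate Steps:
J(D) = -3 + √(-2 + D²) (J(D) = -3 + √(D² - 2) = -3 + √(-2 + D²))
L = -3 + √2 (L = -3 + √(-2 + (-2)²) = -3 + √(-2 + 4) = -3 + √2 ≈ -1.5858)
k(u, Z) = 39 + 2*Z*(-3 + √2) (k(u, Z) = (-63 + (-3 + √2)*(Z + Z)) + 102 = (-63 + (-3 + √2)*(2*Z)) + 102 = (-63 + 2*Z*(-3 + √2)) + 102 = 39 + 2*Z*(-3 + √2))
1/(14802 + k(61, -115)) = 1/(14802 + (39 - 2*(-115)*(3 - √2))) = 1/(14802 + (39 + (690 - 230*√2))) = 1/(14802 + (729 - 230*√2)) = 1/(15531 - 230*√2)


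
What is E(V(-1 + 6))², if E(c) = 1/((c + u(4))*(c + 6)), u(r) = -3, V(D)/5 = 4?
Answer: 1/195364 ≈ 5.1187e-6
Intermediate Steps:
V(D) = 20 (V(D) = 5*4 = 20)
E(c) = 1/((-3 + c)*(6 + c)) (E(c) = 1/((c - 3)*(c + 6)) = 1/((-3 + c)*(6 + c)))
E(V(-1 + 6))² = (1/(-18 + 20² + 3*20))² = (1/(-18 + 400 + 60))² = (1/442)² = 1/195364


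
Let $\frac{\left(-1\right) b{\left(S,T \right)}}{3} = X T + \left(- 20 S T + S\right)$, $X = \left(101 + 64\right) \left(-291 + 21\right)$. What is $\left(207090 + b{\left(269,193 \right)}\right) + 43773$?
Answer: $29159526$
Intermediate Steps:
$X = -44550$ ($X = 165 \left(-270\right) = -44550$)
$b{\left(S,T \right)} = - 3 S + 133650 T + 60 S T$ ($b{\left(S,T \right)} = - 3 \left(- 44550 T + \left(- 20 S T + S\right)\right) = - 3 \left(- 44550 T - \left(- S + 20 S T\right)\right) = - 3 \left(S - 44550 T - 20 S T\right) = - 3 S + 133650 T + 60 S T$)
$\left(207090 + b{\left(269,193 \right)}\right) + 43773 = \left(207090 + \left(\left(-3\right) 269 + 133650 \cdot 193 + 60 \cdot 269 \cdot 193\right)\right) + 43773 = \left(207090 + \left(-807 + 25794450 + 3115020\right)\right) + 43773 = \left(207090 + 28908663\right) + 43773 = 29115753 + 43773 = 29159526$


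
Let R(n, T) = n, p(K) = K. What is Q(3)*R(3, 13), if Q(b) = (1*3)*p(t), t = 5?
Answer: 45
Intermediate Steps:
Q(b) = 15 (Q(b) = (1*3)*5 = 3*5 = 15)
Q(3)*R(3, 13) = 15*3 = 45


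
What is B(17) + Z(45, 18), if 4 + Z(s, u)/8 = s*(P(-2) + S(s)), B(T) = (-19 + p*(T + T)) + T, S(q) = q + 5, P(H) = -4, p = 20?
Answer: 17206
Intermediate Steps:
S(q) = 5 + q
B(T) = -19 + 41*T (B(T) = (-19 + 20*(T + T)) + T = (-19 + 20*(2*T)) + T = (-19 + 40*T) + T = -19 + 41*T)
Z(s, u) = -32 + 8*s*(1 + s) (Z(s, u) = -32 + 8*(s*(-4 + (5 + s))) = -32 + 8*(s*(1 + s)) = -32 + 8*s*(1 + s))
B(17) + Z(45, 18) = (-19 + 41*17) + (-32 + 8*45 + 8*45**2) = (-19 + 697) + (-32 + 360 + 8*2025) = 678 + (-32 + 360 + 16200) = 678 + 16528 = 17206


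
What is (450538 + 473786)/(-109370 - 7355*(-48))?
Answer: 462162/121835 ≈ 3.7933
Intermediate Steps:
(450538 + 473786)/(-109370 - 7355*(-48)) = 924324/(-109370 + 353040) = 924324/243670 = 924324*(1/243670) = 462162/121835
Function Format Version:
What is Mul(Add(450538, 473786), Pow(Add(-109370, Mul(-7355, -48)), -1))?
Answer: Rational(462162, 121835) ≈ 3.7933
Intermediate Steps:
Mul(Add(450538, 473786), Pow(Add(-109370, Mul(-7355, -48)), -1)) = Mul(924324, Pow(Add(-109370, 353040), -1)) = Mul(924324, Pow(243670, -1)) = Mul(924324, Rational(1, 243670)) = Rational(462162, 121835)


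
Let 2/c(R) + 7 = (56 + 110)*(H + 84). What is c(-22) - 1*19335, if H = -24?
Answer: -192441253/9953 ≈ -19335.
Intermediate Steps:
c(R) = 2/9953 (c(R) = 2/(-7 + (56 + 110)*(-24 + 84)) = 2/(-7 + 166*60) = 2/(-7 + 9960) = 2/9953)
c(-22) - 1*19335 = 2/9953 - 1*19335 = 2/9953 - 19335 = -192441253/9953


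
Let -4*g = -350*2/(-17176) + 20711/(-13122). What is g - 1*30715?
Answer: -1730641676449/56345868 ≈ -30715.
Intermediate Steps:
g = 21659171/56345868 (g = -(-350*2/(-17176) + 20711/(-13122))/4 = -(-700*(-1/17176) + 20711*(-1/13122))/4 = -(175/4294 - 20711/13122)/4 = -¼*(-21659171/14086467) = 21659171/56345868 ≈ 0.38440)
g - 1*30715 = 21659171/56345868 - 1*30715 = 21659171/56345868 - 30715 = -1730641676449/56345868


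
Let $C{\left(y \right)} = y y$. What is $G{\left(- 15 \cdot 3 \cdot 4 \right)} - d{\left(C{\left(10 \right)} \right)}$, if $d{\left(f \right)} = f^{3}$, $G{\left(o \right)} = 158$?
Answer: $-999842$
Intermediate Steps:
$C{\left(y \right)} = y^{2}$
$G{\left(- 15 \cdot 3 \cdot 4 \right)} - d{\left(C{\left(10 \right)} \right)} = 158 - \left(10^{2}\right)^{3} = 158 - 100^{3} = 158 - 1000000 = -999842$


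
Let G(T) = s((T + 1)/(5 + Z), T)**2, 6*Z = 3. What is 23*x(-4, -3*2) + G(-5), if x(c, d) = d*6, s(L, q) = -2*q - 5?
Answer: -803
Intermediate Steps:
Z = 1/2 (Z = (1/6)*3 = 1/2 ≈ 0.50000)
s(L, q) = -5 - 2*q
G(T) = (-5 - 2*T)**2
x(c, d) = 6*d
23*x(-4, -3*2) + G(-5) = 23*(6*(-3*2)) + (5 + 2*(-5))**2 = 23*(6*(-6)) + (5 - 10)**2 = 23*(-36) + (-5)**2 = -828 + 25 = -803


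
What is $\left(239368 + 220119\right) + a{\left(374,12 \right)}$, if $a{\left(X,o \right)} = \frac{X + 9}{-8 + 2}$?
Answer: $\frac{2756539}{6} \approx 4.5942 \cdot 10^{5}$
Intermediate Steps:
$a{\left(X,o \right)} = - \frac{3}{2} - \frac{X}{6}$ ($a{\left(X,o \right)} = \frac{9 + X}{-6} = - \frac{9 + X}{6} = - \frac{3}{2} - \frac{X}{6}$)
$\left(239368 + 220119\right) + a{\left(374,12 \right)} = \left(239368 + 220119\right) - \frac{383}{6} = 459487 - \frac{383}{6} = \frac{2756539}{6}$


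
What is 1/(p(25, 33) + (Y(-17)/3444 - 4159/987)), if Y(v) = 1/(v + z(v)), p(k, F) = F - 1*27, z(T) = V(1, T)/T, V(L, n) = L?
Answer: 46941720/83847481 ≈ 0.55985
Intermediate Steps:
z(T) = 1/T
p(k, F) = -27 + F (p(k, F) = F - 27 = -27 + F)
Y(v) = 1/(v + 1/v)
1/(p(25, 33) + (Y(-17)/3444 - 4159/987)) = 1/((-27 + 33) + (-17/(1 + (-17)²)/3444 - 4159/987)) = 1/(6 + (-17/(1 + 289)*(1/3444) - 4159*1/987)) = 1/(6 + (-17/290*(1/3444) - 4159/987)) = 1/(6 + (-17*1/290*(1/3444) - 4159/987)) = 1/(6 + (-17/290*1/3444 - 4159/987)) = 1/(6 + (-17/998760 - 4159/987)) = 1/(6 - 197802839/46941720) = 1/(83847481/46941720) = 46941720/83847481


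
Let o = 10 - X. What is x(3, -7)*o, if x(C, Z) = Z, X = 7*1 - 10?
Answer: -91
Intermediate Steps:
X = -3 (X = 7 - 10 = -3)
o = 13 (o = 10 - 1*(-3) = 10 + 3 = 13)
x(3, -7)*o = -7*13 = -91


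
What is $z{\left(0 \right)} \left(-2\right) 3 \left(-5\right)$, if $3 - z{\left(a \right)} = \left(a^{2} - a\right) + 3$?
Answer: $0$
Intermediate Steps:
$z{\left(a \right)} = a - a^{2}$ ($z{\left(a \right)} = 3 - \left(\left(a^{2} - a\right) + 3\right) = 3 - \left(3 + a^{2} - a\right) = a - a^{2}$)
$z{\left(0 \right)} \left(-2\right) 3 \left(-5\right) = 0 \left(1 - 0\right) \left(-2\right) 3 \left(-5\right) = 0 \left(1 + 0\right) \left(-2\right) \left(-15\right) = 0 \cdot 1 \left(-2\right) \left(-15\right) = 0 \left(-2\right) \left(-15\right) = 0 \left(-15\right) = 0$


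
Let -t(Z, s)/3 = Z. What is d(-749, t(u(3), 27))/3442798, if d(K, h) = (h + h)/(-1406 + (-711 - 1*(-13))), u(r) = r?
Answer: 9/3621823496 ≈ 2.4849e-9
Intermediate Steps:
t(Z, s) = -3*Z
d(K, h) = -h/1052 (d(K, h) = (2*h)/(-1406 + (-711 + 13)) = (2*h)/(-1406 - 698) = (2*h)/(-2104) = (2*h)*(-1/2104) = -h/1052)
d(-749, t(u(3), 27))/3442798 = -(-3)*3/1052/3442798 = -1/1052*(-9)*(1/3442798) = (9/1052)*(1/3442798) = 9/3621823496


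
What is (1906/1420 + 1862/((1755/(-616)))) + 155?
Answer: -123910811/249210 ≈ -497.21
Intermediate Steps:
(1906/1420 + 1862/((1755/(-616)))) + 155 = (1906*(1/1420) + 1862/((1755*(-1/616)))) + 155 = (953/710 + 1862/(-1755/616)) + 155 = (953/710 + 1862*(-616/1755)) + 155 = (953/710 - 1146992/1755) + 155 = -162538361/249210 + 155 = -123910811/249210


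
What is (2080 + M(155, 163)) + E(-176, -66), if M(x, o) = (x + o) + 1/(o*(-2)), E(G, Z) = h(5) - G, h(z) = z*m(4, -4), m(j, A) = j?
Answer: 845643/326 ≈ 2594.0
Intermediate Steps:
h(z) = 4*z (h(z) = z*4 = 4*z)
E(G, Z) = 20 - G (E(G, Z) = 4*5 - G = 20 - G)
M(x, o) = o + x - 1/(2*o) (M(x, o) = (o + x) + 1/(-2*o) = (o + x) - 1/(2*o) = o + x - 1/(2*o))
(2080 + M(155, 163)) + E(-176, -66) = (2080 + (163 + 155 - ½/163)) + (20 - 1*(-176)) = (2080 + (163 + 155 - ½*1/163)) + (20 + 176) = (2080 + (163 + 155 - 1/326)) + 196 = (2080 + 103667/326) + 196 = 781747/326 + 196 = 845643/326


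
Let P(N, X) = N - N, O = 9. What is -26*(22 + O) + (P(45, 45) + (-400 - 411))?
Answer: -1617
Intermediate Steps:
P(N, X) = 0
-26*(22 + O) + (P(45, 45) + (-400 - 411)) = -26*(22 + 9) + (0 + (-400 - 411)) = -26*31 + (0 - 811) = -806 - 811 = -1617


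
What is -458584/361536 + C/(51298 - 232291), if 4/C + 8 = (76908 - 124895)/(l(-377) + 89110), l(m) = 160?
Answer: -376538382954013/296853921281592 ≈ -1.2684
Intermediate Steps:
C = -357080/762147 (C = 4/(-8 + (76908 - 124895)/(160 + 89110)) = 4/(-8 - 47987/89270) = 4/(-762147/89270) = 4*(-89270/762147) = -357080/762147 ≈ -0.46852)
-458584/361536 + C/(51298 - 232291) = -458584/361536 - 357080/(762147*(51298 - 232291)) = -458584*1/361536 - 357080/762147/(-180993) = -8189/6456 - 357080/762147*(-1/180993) = -8189/6456 + 357080/137943271971 = -376538382954013/296853921281592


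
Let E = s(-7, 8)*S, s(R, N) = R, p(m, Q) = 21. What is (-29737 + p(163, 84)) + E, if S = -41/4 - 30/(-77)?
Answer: -1304467/44 ≈ -29647.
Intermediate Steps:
S = -3037/308 (S = -41*¼ - 30*(-1/77) = -41/4 + 30/77 = -3037/308 ≈ -9.8604)
E = 3037/44 (E = -7*(-3037/308) = 3037/44 ≈ 69.023)
(-29737 + p(163, 84)) + E = (-29737 + 21) + 3037/44 = -29716 + 3037/44 = -1304467/44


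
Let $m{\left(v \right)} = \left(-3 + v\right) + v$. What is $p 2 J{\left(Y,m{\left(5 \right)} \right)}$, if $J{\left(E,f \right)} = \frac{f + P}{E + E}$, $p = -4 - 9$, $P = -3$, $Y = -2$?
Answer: $26$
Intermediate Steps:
$m{\left(v \right)} = -3 + 2 v$
$p = -13$ ($p = -4 - 9 = -13$)
$J{\left(E,f \right)} = \frac{-3 + f}{2 E}$ ($J{\left(E,f \right)} = \frac{f - 3}{E + E} = \frac{-3 + f}{2 E}$)
$p 2 J{\left(Y,m{\left(5 \right)} \right)} = \left(-13\right) 2 \frac{-3 + \left(-3 + 2 \cdot 5\right)}{2 \left(-2\right)} = - 26 \cdot \frac{1}{2} \left(- \frac{1}{2}\right) \left(-3 + \left(-3 + 10\right)\right) = - 26 \cdot \frac{1}{2} \left(- \frac{1}{2}\right) \left(-3 + 7\right) = - 26 \cdot \frac{1}{2} \left(- \frac{1}{2}\right) 4 = \left(-26\right) \left(-1\right) = 26$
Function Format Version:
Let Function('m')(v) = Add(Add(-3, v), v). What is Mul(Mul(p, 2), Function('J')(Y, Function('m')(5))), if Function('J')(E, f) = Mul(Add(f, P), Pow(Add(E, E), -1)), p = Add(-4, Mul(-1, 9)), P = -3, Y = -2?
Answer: 26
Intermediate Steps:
Function('m')(v) = Add(-3, Mul(2, v))
p = -13 (p = Add(-4, -9) = -13)
Function('J')(E, f) = Mul(Rational(1, 2), Pow(E, -1), Add(-3, f)) (Function('J')(E, f) = Mul(Add(f, -3), Pow(Add(E, E), -1)) = Mul(Add(-3, f), Pow(Mul(2, E), -1)) = Mul(Add(-3, f), Mul(Rational(1, 2), Pow(E, -1))) = Mul(Rational(1, 2), Pow(E, -1), Add(-3, f)))
Mul(Mul(p, 2), Function('J')(Y, Function('m')(5))) = Mul(Mul(-13, 2), Mul(Rational(1, 2), Pow(-2, -1), Add(-3, Add(-3, Mul(2, 5))))) = Mul(-26, Mul(Rational(1, 2), Rational(-1, 2), Add(-3, Add(-3, 10)))) = Mul(-26, Mul(Rational(1, 2), Rational(-1, 2), Add(-3, 7))) = Mul(-26, Mul(Rational(1, 2), Rational(-1, 2), 4)) = Mul(-26, -1) = 26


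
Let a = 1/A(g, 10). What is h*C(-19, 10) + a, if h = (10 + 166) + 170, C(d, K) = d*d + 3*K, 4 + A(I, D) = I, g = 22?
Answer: 2435149/18 ≈ 1.3529e+5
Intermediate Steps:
A(I, D) = -4 + I
C(d, K) = d**2 + 3*K
h = 346 (h = 176 + 170 = 346)
a = 1/18 (a = 1/(-4 + 22) = 1/18 ≈ 0.055556)
h*C(-19, 10) + a = 346*((-19)**2 + 3*10) + 1/18 = 346*(361 + 30) + 1/18 = 346*391 + 1/18 = 135286 + 1/18 = 2435149/18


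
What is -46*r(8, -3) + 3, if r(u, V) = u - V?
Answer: -503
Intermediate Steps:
-46*r(8, -3) + 3 = -46*(8 - 1*(-3)) + 3 = -46*(8 + 3) + 3 = -46*11 + 3 = -506 + 3 = -503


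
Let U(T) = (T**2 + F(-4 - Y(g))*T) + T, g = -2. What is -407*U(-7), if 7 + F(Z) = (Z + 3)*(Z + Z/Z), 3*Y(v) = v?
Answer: -313390/9 ≈ -34821.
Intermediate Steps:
Y(v) = v/3
F(Z) = -7 + (1 + Z)*(3 + Z) (F(Z) = -7 + (Z + 3)*(Z + Z/Z) = -7 + (3 + Z)*(Z + 1) = -7 + (3 + Z)*(1 + Z) = -7 + (1 + Z)*(3 + Z))
U(T) = T**2 - 47*T/9 (U(T) = (T**2 + (-4 + (-4 - (-2)/3)**2 + 4*(-4 - (-2)/3))*T) + T = (T**2 + (-4 + (-4 - 1*(-2/3))**2 + 4*(-4 - 1*(-2/3)))*T) + T = (T**2 + (-4 + (-4 + 2/3)**2 + 4*(-4 + 2/3))*T) + T = (T**2 + (-4 + (-10/3)**2 + 4*(-10/3))*T) + T = (T**2 + (-4 + 100/9 - 40/3)*T) + T = (T**2 - 56*T/9) + T = T**2 - 47*T/9)
-407*U(-7) = -407*(-7)*(-47 + 9*(-7))/9 = -407*(-7)*(-47 - 63)/9 = -407*(-7)*(-110)/9 = -407*770/9 = -313390/9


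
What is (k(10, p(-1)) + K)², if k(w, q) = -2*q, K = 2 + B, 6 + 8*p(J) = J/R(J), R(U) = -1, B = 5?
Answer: 1089/16 ≈ 68.063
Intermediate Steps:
p(J) = -¾ - J/8 (p(J) = -¾ + (J/(-1))/8 = -¾ + (J*(-1))/8 = -¾ + (-J)/8 = -¾ - J/8)
K = 7 (K = 2 + 5 = 7)
(k(10, p(-1)) + K)² = (-2*(-¾ - ⅛*(-1)) + 7)² = (-2*(-¾ + ⅛) + 7)² = (-2*(-5/8) + 7)² = (5/4 + 7)² = (33/4)² = 1089/16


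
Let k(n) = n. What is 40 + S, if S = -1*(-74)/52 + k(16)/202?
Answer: 108985/2626 ≈ 41.502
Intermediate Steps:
S = 3945/2626 (S = -1*(-74)/52 + 16/202 = 74*(1/52) + 16*(1/202) = 37/26 + 8/101 = 3945/2626 ≈ 1.5023)
40 + S = 40 + 3945/2626 = 108985/2626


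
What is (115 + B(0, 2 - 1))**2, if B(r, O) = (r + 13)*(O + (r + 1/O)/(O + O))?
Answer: 72361/4 ≈ 18090.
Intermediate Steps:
B(r, O) = (13 + r)*(O + (r + 1/O)/(2*O)) (B(r, O) = (13 + r)*(O + (r + 1/O)/((2*O))) = (13 + r)*(O + (r + 1/O)*(1/(2*O))) = (13 + r)*(O + (r + 1/O)/(2*O)))
(115 + B(0, 2 - 1))**2 = (115 + (13 + 0)*(1 + 2*(2 - 1)**3 + (2 - 1)*0)/(2*(2 - 1)**2))**2 = (115 + (1/2)*13*(1 + 2*1**3 + 1*0)/1**2)**2 = (115 + (1/2)*1*13*(1 + 2*1 + 0))**2 = (115 + (1/2)*1*13*(1 + 2 + 0))**2 = (115 + (1/2)*1*13*3)**2 = (115 + 39/2)**2 = (269/2)**2 = 72361/4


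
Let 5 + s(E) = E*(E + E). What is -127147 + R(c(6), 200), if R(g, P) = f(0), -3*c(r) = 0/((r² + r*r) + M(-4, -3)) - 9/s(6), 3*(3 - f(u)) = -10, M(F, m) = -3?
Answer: -381422/3 ≈ -1.2714e+5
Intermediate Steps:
s(E) = -5 + 2*E² (s(E) = -5 + E*(E + E) = -5 + E*(2*E) = -5 + 2*E²)
f(u) = 19/3 (f(u) = 3 - ⅓*(-10) = 3 + 10/3 = 19/3)
c(r) = 3/67 (c(r) = -(0/((r² + r*r) - 3) - 9/(-5 + 2*6²))/3 = -(0/((r² + r²) - 3) - 9/(-5 + 2*36))/3 = -(0/(2*r² - 3) - 9/(-5 + 72))/3 = -(0/(-3 + 2*r²) - 9/67)/3 = -(0 - 9*1/67)/3 = -(0 - 9/67)/3 = -⅓*(-9/67) = 3/67)
R(g, P) = 19/3
-127147 + R(c(6), 200) = -127147 + 19/3 = -381422/3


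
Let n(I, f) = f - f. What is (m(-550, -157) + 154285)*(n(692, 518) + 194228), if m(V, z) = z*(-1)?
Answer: 29996960776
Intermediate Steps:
m(V, z) = -z
n(I, f) = 0
(m(-550, -157) + 154285)*(n(692, 518) + 194228) = (-1*(-157) + 154285)*(0 + 194228) = (157 + 154285)*194228 = 154442*194228 = 29996960776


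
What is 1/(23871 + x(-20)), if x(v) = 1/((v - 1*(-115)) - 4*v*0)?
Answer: 95/2267746 ≈ 4.1892e-5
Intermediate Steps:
x(v) = 1/(115 + v) (x(v) = 1/((v + 115) + 0) = 1/((115 + v) + 0) = 1/(115 + v))
1/(23871 + x(-20)) = 1/(23871 + 1/(115 - 20)) = 1/(23871 + 1/95) = 1/(2267746/95) = 95/2267746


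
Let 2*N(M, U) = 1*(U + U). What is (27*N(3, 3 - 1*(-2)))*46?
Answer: 6210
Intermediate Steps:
N(M, U) = U (N(M, U) = (1*(U + U))/2 = (1*(2*U))/2 = (2*U)/2 = U)
(27*N(3, 3 - 1*(-2)))*46 = (27*(3 - 1*(-2)))*46 = (27*(3 + 2))*46 = (27*5)*46 = 135*46 = 6210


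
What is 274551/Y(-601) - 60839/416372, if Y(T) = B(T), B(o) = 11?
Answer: 10392243613/416372 ≈ 24959.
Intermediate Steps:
Y(T) = 11
274551/Y(-601) - 60839/416372 = 274551/11 - 60839/416372 = 10392243613/416372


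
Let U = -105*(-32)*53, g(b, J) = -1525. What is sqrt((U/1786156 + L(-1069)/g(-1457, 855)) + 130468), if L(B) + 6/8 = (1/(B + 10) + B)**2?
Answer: 7*sqrt(59199409865889564294623)/4728848010 ≈ 360.17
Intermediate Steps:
L(B) = -3/4 + (B + 1/(10 + B))**2 (L(B) = -3/4 + (1/(B + 10) + B)**2 = -3/4 + (1/(10 + B) + B)**2 = -3/4 + (B + 1/(10 + B))**2)
U = 178080 (U = 3360*53 = 178080)
sqrt((U/1786156 + L(-1069)/g(-1457, 855)) + 130468) = sqrt((178080/1786156 + (-3/4 + (1 + (-1069)**2 + 10*(-1069))**2/(10 - 1069)**2)/(-1525)) + 130468) = sqrt((178080*(1/1786156) + (-3/4 + (1 + 1142761 - 10690)**2/(-1059)**2)*(-1/1525)) + 130468) = sqrt((44520/446539 + (-3/4 + (1/1121481)*1132072**2)*(-1/1525)) + 130468) = sqrt((44520/446539 + (-3/4 + (1/1121481)*1281587013184)*(-1/1525)) + 130468) = sqrt((44520/446539 + (-3/4 + 1281587013184/1121481)*(-1/1525)) + 130468) = sqrt((44520/446539 + (5126344688293/4485924)*(-1/1525)) + 130468) = sqrt((44520/446539 - 84038437513/112148100) + 130468) = sqrt(-37521447015205507/50078500425900 + 130468) = sqrt(6496120346551115693/50078500425900) = 7*sqrt(59199409865889564294623)/4728848010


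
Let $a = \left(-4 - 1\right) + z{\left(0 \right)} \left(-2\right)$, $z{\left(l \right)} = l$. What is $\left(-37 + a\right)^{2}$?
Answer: $1764$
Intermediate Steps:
$a = -5$ ($a = \left(-4 - 1\right) + 0 \left(-2\right) = -5 + 0 = -5$)
$\left(-37 + a\right)^{2} = \left(-37 - 5\right)^{2} = \left(-42\right)^{2} = 1764$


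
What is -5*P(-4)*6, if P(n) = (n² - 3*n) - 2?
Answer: -780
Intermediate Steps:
P(n) = -2 + n² - 3*n
-5*P(-4)*6 = -5*(-2 + (-4)² - 3*(-4))*6 = -5*(-2 + 16 + 12)*6 = -5*26*6 = -130*6 = -780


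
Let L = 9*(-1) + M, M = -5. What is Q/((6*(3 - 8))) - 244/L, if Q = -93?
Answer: 1437/70 ≈ 20.529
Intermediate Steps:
L = -14 (L = 9*(-1) - 5 = -9 - 5 = -14)
Q/((6*(3 - 8))) - 244/L = -93*1/(6*(3 - 8)) - 244/(-14) = -93/(6*(-5)) - 244*(-1/14) = -93/(-30) + 122/7 = -93*(-1/30) + 122/7 = 31/10 + 122/7 = 1437/70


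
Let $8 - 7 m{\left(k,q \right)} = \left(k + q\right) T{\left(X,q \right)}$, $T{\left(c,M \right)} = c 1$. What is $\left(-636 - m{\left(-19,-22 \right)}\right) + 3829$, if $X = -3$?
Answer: $\frac{22466}{7} \approx 3209.4$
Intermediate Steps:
$T{\left(c,M \right)} = c$
$m{\left(k,q \right)} = \frac{8}{7} + \frac{3 k}{7} + \frac{3 q}{7}$ ($m{\left(k,q \right)} = \frac{8}{7} - \frac{\left(k + q\right) \left(-3\right)}{7} = \frac{8}{7} - \frac{- 3 k - 3 q}{7} = \frac{8}{7} + \left(\frac{3 k}{7} + \frac{3 q}{7}\right) = \frac{8}{7} + \frac{3 k}{7} + \frac{3 q}{7}$)
$\left(-636 - m{\left(-19,-22 \right)}\right) + 3829 = \left(-636 - \left(\frac{8}{7} + \frac{3}{7} \left(-19\right) + \frac{3}{7} \left(-22\right)\right)\right) + 3829 = \left(-636 - \left(\frac{8}{7} - \frac{57}{7} - \frac{66}{7}\right)\right) + 3829 = \left(-636 - - \frac{115}{7}\right) + 3829 = \left(-636 + \frac{115}{7}\right) + 3829 = - \frac{4337}{7} + 3829 = \frac{22466}{7}$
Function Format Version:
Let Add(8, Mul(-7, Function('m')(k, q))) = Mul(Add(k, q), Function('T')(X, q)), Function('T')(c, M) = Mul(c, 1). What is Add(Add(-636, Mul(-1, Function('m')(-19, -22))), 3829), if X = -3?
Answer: Rational(22466, 7) ≈ 3209.4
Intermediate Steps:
Function('T')(c, M) = c
Function('m')(k, q) = Add(Rational(8, 7), Mul(Rational(3, 7), k), Mul(Rational(3, 7), q)) (Function('m')(k, q) = Add(Rational(8, 7), Mul(Rational(-1, 7), Mul(Add(k, q), -3))) = Add(Rational(8, 7), Mul(Rational(-1, 7), Add(Mul(-3, k), Mul(-3, q)))) = Add(Rational(8, 7), Add(Mul(Rational(3, 7), k), Mul(Rational(3, 7), q))) = Add(Rational(8, 7), Mul(Rational(3, 7), k), Mul(Rational(3, 7), q)))
Add(Add(-636, Mul(-1, Function('m')(-19, -22))), 3829) = Add(Add(-636, Mul(-1, Add(Rational(8, 7), Mul(Rational(3, 7), -19), Mul(Rational(3, 7), -22)))), 3829) = Add(Add(-636, Mul(-1, Add(Rational(8, 7), Rational(-57, 7), Rational(-66, 7)))), 3829) = Add(Add(-636, Mul(-1, Rational(-115, 7))), 3829) = Add(Add(-636, Rational(115, 7)), 3829) = Add(Rational(-4337, 7), 3829) = Rational(22466, 7)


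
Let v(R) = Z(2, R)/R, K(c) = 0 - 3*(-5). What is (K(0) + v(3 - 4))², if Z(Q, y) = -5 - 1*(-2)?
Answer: 324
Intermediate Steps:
Z(Q, y) = -3 (Z(Q, y) = -5 + 2 = -3)
K(c) = 15 (K(c) = 0 + 15 = 15)
v(R) = -3/R
(K(0) + v(3 - 4))² = (15 - 3/(3 - 4))² = (15 - 3/(-1))² = (15 - 3*(-1))² = (15 + 3)² = 18² = 324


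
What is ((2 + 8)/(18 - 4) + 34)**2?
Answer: 59049/49 ≈ 1205.1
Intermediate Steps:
((2 + 8)/(18 - 4) + 34)**2 = (10/14 + 34)**2 = (10*(1/14) + 34)**2 = (5/7 + 34)**2 = (243/7)**2 = 59049/49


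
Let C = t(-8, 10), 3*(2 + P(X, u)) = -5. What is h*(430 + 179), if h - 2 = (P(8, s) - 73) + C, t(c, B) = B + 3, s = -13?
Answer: -37555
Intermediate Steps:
P(X, u) = -11/3 (P(X, u) = -2 + (⅓)*(-5) = -2 - 5/3 = -11/3)
t(c, B) = 3 + B
C = 13 (C = 3 + 10 = 13)
h = -185/3 (h = 2 + ((-11/3 - 73) + 13) = 2 + (-230/3 + 13) = 2 - 191/3 = -185/3 ≈ -61.667)
h*(430 + 179) = -185*(430 + 179)/3 = -185/3*609 = -37555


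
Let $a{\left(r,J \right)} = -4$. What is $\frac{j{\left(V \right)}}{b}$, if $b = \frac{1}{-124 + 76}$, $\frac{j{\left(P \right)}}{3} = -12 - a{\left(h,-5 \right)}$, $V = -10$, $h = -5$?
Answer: $1152$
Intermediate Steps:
$j{\left(P \right)} = -24$ ($j{\left(P \right)} = 3 \left(-12 - -4\right) = 3 \left(-12 + 4\right) = 3 \left(-8\right) = -24$)
$b = - \frac{1}{48}$ ($b = \frac{1}{-48} = - \frac{1}{48} \approx -0.020833$)
$\frac{j{\left(V \right)}}{b} = - \frac{24}{- \frac{1}{48}} = \left(-24\right) \left(-48\right) = 1152$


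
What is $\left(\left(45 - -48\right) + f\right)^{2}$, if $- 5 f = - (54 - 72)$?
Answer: $\frac{199809}{25} \approx 7992.4$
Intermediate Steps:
$f = - \frac{18}{5}$ ($f = - \frac{\left(-1\right) \left(54 - 72\right)}{5} = - \frac{\left(-1\right) \left(-18\right)}{5} = \left(- \frac{1}{5}\right) 18 = - \frac{18}{5} \approx -3.6$)
$\left(\left(45 - -48\right) + f\right)^{2} = \left(\left(45 - -48\right) - \frac{18}{5}\right)^{2} = \left(\left(45 + 48\right) - \frac{18}{5}\right)^{2} = \left(93 - \frac{18}{5}\right)^{2} = \left(\frac{447}{5}\right)^{2} = \frac{199809}{25}$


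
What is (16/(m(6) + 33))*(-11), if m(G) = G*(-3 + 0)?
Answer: -176/15 ≈ -11.733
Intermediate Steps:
m(G) = -3*G (m(G) = G*(-3) = -3*G)
(16/(m(6) + 33))*(-11) = (16/(-3*6 + 33))*(-11) = (16/(-18 + 33))*(-11) = (16/15)*(-11) = -176/15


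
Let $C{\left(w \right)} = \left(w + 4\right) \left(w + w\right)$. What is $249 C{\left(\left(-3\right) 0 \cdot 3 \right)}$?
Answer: $0$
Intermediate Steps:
$C{\left(w \right)} = 2 w \left(4 + w\right)$ ($C{\left(w \right)} = \left(4 + w\right) 2 w = 2 w \left(4 + w\right)$)
$249 C{\left(\left(-3\right) 0 \cdot 3 \right)} = 249 \cdot 2 \left(-3\right) 0 \cdot 3 \left(4 + \left(-3\right) 0 \cdot 3\right) = 249 \cdot 2 \cdot 0 \cdot 3 \left(4 + 0 \cdot 3\right) = 249 \cdot 2 \cdot 0 \left(4 + 0\right) = 249 \cdot 2 \cdot 0 \cdot 4 = 249 \cdot 0 = 0$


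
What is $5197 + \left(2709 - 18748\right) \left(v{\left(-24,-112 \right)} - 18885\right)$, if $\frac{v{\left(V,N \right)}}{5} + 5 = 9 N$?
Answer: $384139247$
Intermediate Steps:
$v{\left(V,N \right)} = -25 + 45 N$ ($v{\left(V,N \right)} = -25 + 5 \cdot 9 N = -25 + 45 N$)
$5197 + \left(2709 - 18748\right) \left(v{\left(-24,-112 \right)} - 18885\right) = 5197 + \left(2709 - 18748\right) \left(\left(-25 + 45 \left(-112\right)\right) - 18885\right) = 5197 - 16039 \left(\left(-25 - 5040\right) - 18885\right) = 5197 - 16039 \left(-5065 - 18885\right) = 5197 - -384134050 = 5197 + 384134050 = 384139247$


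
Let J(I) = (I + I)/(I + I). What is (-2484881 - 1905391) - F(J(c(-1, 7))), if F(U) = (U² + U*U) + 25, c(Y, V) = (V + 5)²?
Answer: -4390299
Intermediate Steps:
c(Y, V) = (5 + V)²
J(I) = 1 (J(I) = (2*I)/((2*I)) = (2*I)*(1/(2*I)) = 1)
F(U) = 25 + 2*U² (F(U) = (U² + U²) + 25 = 2*U² + 25 = 25 + 2*U²)
(-2484881 - 1905391) - F(J(c(-1, 7))) = (-2484881 - 1905391) - (25 + 2*1²) = -4390272 - (25 + 2*1) = -4390272 - (25 + 2) = -4390272 - 1*27 = -4390272 - 27 = -4390299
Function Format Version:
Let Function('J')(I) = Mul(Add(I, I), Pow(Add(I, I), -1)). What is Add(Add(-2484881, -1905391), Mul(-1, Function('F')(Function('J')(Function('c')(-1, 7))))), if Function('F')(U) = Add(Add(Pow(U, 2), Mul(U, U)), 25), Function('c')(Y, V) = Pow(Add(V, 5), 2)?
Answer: -4390299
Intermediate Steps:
Function('c')(Y, V) = Pow(Add(5, V), 2)
Function('J')(I) = 1 (Function('J')(I) = Mul(Mul(2, I), Pow(Mul(2, I), -1)) = Mul(Mul(2, I), Mul(Rational(1, 2), Pow(I, -1))) = 1)
Function('F')(U) = Add(25, Mul(2, Pow(U, 2))) (Function('F')(U) = Add(Add(Pow(U, 2), Pow(U, 2)), 25) = Add(Mul(2, Pow(U, 2)), 25) = Add(25, Mul(2, Pow(U, 2))))
Add(Add(-2484881, -1905391), Mul(-1, Function('F')(Function('J')(Function('c')(-1, 7))))) = Add(Add(-2484881, -1905391), Mul(-1, Add(25, Mul(2, Pow(1, 2))))) = Add(-4390272, Mul(-1, Add(25, Mul(2, 1)))) = Add(-4390272, Mul(-1, Add(25, 2))) = Add(-4390272, Mul(-1, 27)) = Add(-4390272, -27) = -4390299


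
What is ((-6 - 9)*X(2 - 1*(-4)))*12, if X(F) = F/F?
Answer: -180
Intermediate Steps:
X(F) = 1
((-6 - 9)*X(2 - 1*(-4)))*12 = ((-6 - 9)*1)*12 = -15*1*12 = -15*12 = -180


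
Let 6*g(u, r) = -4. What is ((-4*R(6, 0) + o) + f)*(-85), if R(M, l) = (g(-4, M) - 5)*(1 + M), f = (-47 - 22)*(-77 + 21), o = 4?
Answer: -1026800/3 ≈ -3.4227e+5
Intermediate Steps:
g(u, r) = -2/3 (g(u, r) = (1/6)*(-4) = -2/3)
f = 3864 (f = -69*(-56) = 3864)
R(M, l) = -17/3 - 17*M/3 (R(M, l) = (-2/3 - 5)*(1 + M) = -17*(1 + M)/3 = -17/3 - 17*M/3)
((-4*R(6, 0) + o) + f)*(-85) = ((-4*(-17/3 - 17/3*6) + 4) + 3864)*(-85) = ((-4*(-17/3 - 34) + 4) + 3864)*(-85) = ((-4*(-119/3) + 4) + 3864)*(-85) = ((476/3 + 4) + 3864)*(-85) = (488/3 + 3864)*(-85) = (12080/3)*(-85) = -1026800/3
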